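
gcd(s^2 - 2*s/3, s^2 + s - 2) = 1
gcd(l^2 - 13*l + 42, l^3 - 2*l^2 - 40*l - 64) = 1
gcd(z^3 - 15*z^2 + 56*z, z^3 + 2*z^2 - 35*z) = z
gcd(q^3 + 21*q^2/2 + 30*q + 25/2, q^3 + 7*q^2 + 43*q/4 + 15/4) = q^2 + 11*q/2 + 5/2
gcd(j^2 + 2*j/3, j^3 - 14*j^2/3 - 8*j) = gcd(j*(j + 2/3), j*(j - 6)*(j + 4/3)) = j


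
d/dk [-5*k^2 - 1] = -10*k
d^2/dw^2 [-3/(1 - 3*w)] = 54/(3*w - 1)^3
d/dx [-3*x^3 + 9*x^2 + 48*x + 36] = -9*x^2 + 18*x + 48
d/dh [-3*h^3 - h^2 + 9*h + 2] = -9*h^2 - 2*h + 9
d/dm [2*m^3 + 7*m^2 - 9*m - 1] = 6*m^2 + 14*m - 9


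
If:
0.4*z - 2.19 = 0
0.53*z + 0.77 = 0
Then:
No Solution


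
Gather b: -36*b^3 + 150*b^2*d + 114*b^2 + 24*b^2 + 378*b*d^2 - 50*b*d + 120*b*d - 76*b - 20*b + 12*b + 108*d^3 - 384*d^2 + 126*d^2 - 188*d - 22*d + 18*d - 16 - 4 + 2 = -36*b^3 + b^2*(150*d + 138) + b*(378*d^2 + 70*d - 84) + 108*d^3 - 258*d^2 - 192*d - 18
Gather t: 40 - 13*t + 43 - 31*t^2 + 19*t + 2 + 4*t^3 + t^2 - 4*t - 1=4*t^3 - 30*t^2 + 2*t + 84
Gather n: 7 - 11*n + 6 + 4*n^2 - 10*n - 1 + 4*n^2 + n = 8*n^2 - 20*n + 12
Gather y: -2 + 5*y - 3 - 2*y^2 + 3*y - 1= -2*y^2 + 8*y - 6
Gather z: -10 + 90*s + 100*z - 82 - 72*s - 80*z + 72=18*s + 20*z - 20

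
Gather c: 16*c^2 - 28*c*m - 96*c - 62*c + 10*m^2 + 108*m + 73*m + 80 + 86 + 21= 16*c^2 + c*(-28*m - 158) + 10*m^2 + 181*m + 187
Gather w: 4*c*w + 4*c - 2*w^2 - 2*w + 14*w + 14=4*c - 2*w^2 + w*(4*c + 12) + 14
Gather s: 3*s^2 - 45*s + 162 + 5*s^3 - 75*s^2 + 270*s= 5*s^3 - 72*s^2 + 225*s + 162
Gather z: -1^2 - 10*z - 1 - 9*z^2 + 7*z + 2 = -9*z^2 - 3*z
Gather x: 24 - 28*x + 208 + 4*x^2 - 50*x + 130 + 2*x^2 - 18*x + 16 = 6*x^2 - 96*x + 378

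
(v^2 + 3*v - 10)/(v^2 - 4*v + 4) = (v + 5)/(v - 2)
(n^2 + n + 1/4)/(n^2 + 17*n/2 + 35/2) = (4*n^2 + 4*n + 1)/(2*(2*n^2 + 17*n + 35))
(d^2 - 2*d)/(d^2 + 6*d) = (d - 2)/(d + 6)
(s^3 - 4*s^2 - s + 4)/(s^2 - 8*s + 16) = (s^2 - 1)/(s - 4)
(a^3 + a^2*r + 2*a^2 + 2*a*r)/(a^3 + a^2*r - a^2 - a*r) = (a + 2)/(a - 1)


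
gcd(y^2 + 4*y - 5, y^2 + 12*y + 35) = y + 5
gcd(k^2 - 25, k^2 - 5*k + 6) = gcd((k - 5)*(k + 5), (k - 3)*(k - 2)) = 1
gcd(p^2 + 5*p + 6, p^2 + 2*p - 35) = 1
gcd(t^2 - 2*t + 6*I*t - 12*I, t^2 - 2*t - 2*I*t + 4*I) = t - 2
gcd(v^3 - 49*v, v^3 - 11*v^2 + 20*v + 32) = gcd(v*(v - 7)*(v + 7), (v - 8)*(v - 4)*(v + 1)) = 1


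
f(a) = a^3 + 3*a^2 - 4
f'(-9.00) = 189.00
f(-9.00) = -490.00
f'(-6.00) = 72.00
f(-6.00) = -112.00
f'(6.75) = 177.19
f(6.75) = 440.23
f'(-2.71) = 5.77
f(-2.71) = -1.87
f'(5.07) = 107.53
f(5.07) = 203.44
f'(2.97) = 44.28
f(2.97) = 48.66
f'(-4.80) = 40.32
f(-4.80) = -45.47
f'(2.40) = 31.68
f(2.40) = 27.10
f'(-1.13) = -2.95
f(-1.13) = -1.61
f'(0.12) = 0.76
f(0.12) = -3.96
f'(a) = 3*a^2 + 6*a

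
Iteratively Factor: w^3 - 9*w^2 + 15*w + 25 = (w + 1)*(w^2 - 10*w + 25) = (w - 5)*(w + 1)*(w - 5)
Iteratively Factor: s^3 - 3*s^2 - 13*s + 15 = (s - 1)*(s^2 - 2*s - 15) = (s - 5)*(s - 1)*(s + 3)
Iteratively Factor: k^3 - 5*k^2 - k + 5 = (k + 1)*(k^2 - 6*k + 5) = (k - 1)*(k + 1)*(k - 5)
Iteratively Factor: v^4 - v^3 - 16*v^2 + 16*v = (v - 4)*(v^3 + 3*v^2 - 4*v) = (v - 4)*(v + 4)*(v^2 - v) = (v - 4)*(v - 1)*(v + 4)*(v)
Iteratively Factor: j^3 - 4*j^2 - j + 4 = (j + 1)*(j^2 - 5*j + 4) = (j - 1)*(j + 1)*(j - 4)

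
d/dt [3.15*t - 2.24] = 3.15000000000000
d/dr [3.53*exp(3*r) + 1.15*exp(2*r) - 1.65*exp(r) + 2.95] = (10.59*exp(2*r) + 2.3*exp(r) - 1.65)*exp(r)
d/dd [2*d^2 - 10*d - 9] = 4*d - 10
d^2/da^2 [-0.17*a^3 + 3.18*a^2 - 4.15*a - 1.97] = 6.36 - 1.02*a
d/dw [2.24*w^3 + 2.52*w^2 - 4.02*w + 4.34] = 6.72*w^2 + 5.04*w - 4.02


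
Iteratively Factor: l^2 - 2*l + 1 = (l - 1)*(l - 1)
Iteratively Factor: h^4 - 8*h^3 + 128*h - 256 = (h - 4)*(h^3 - 4*h^2 - 16*h + 64) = (h - 4)^2*(h^2 - 16) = (h - 4)^3*(h + 4)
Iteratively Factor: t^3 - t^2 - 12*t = (t - 4)*(t^2 + 3*t) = (t - 4)*(t + 3)*(t)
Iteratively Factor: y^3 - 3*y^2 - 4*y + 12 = (y - 3)*(y^2 - 4) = (y - 3)*(y + 2)*(y - 2)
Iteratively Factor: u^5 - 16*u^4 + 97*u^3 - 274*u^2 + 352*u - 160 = (u - 1)*(u^4 - 15*u^3 + 82*u^2 - 192*u + 160) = (u - 4)*(u - 1)*(u^3 - 11*u^2 + 38*u - 40) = (u - 5)*(u - 4)*(u - 1)*(u^2 - 6*u + 8) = (u - 5)*(u - 4)*(u - 2)*(u - 1)*(u - 4)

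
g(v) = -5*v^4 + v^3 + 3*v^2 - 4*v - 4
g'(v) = -20*v^3 + 3*v^2 + 6*v - 4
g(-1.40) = -14.47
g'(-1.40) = 48.36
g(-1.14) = -5.47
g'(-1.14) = 22.69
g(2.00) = -72.00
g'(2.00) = -140.00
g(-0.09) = -3.62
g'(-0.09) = -4.50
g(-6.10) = -7017.87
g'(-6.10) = 4610.65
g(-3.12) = -466.48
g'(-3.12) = 613.91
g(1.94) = -63.99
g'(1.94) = -127.10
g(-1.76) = -41.09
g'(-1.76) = 103.77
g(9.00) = -31873.00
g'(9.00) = -14287.00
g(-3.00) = -397.00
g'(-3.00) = 545.00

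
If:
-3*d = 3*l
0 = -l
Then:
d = 0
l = 0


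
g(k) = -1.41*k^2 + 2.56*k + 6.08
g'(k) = 2.56 - 2.82*k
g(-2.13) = -5.77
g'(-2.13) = 8.57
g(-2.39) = -8.09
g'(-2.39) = 9.30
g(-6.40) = -68.06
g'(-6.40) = 20.61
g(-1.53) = -1.14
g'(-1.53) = 6.87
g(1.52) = 6.71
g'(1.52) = -1.73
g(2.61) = 3.16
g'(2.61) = -4.80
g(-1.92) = -4.03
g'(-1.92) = 7.97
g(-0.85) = 2.89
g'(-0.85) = 4.96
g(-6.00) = -60.04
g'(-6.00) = 19.48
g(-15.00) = -349.57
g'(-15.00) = 44.86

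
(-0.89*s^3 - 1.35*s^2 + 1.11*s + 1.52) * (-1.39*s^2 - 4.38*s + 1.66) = 1.2371*s^5 + 5.7747*s^4 + 2.8927*s^3 - 9.2156*s^2 - 4.815*s + 2.5232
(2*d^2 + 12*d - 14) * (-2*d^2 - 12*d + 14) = -4*d^4 - 48*d^3 - 88*d^2 + 336*d - 196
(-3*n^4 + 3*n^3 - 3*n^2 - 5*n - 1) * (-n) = 3*n^5 - 3*n^4 + 3*n^3 + 5*n^2 + n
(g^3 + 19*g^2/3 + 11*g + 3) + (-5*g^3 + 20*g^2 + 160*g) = -4*g^3 + 79*g^2/3 + 171*g + 3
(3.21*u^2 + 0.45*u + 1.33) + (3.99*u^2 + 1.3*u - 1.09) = 7.2*u^2 + 1.75*u + 0.24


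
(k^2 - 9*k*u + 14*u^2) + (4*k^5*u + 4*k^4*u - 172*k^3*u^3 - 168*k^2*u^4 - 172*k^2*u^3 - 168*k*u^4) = 4*k^5*u + 4*k^4*u - 172*k^3*u^3 - 168*k^2*u^4 - 172*k^2*u^3 + k^2 - 168*k*u^4 - 9*k*u + 14*u^2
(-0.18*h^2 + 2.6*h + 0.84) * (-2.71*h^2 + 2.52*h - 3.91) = 0.4878*h^4 - 7.4996*h^3 + 4.9794*h^2 - 8.0492*h - 3.2844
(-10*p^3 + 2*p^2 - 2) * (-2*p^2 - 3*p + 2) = 20*p^5 + 26*p^4 - 26*p^3 + 8*p^2 + 6*p - 4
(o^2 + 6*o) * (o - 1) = o^3 + 5*o^2 - 6*o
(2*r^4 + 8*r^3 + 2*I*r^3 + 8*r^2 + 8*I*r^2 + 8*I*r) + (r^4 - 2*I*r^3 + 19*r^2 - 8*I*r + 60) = 3*r^4 + 8*r^3 + 27*r^2 + 8*I*r^2 + 60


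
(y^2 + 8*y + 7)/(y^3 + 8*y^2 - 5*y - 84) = (y + 1)/(y^2 + y - 12)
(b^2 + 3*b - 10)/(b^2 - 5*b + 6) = (b + 5)/(b - 3)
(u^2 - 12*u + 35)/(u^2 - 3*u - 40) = (-u^2 + 12*u - 35)/(-u^2 + 3*u + 40)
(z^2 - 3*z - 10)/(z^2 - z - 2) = (-z^2 + 3*z + 10)/(-z^2 + z + 2)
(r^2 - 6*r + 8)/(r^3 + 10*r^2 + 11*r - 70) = (r - 4)/(r^2 + 12*r + 35)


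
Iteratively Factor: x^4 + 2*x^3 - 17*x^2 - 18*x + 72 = (x - 3)*(x^3 + 5*x^2 - 2*x - 24) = (x - 3)*(x + 4)*(x^2 + x - 6) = (x - 3)*(x - 2)*(x + 4)*(x + 3)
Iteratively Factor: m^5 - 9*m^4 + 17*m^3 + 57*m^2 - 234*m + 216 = (m - 3)*(m^4 - 6*m^3 - m^2 + 54*m - 72) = (m - 3)^2*(m^3 - 3*m^2 - 10*m + 24) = (m - 4)*(m - 3)^2*(m^2 + m - 6) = (m - 4)*(m - 3)^2*(m - 2)*(m + 3)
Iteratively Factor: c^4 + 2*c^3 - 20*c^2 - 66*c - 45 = (c - 5)*(c^3 + 7*c^2 + 15*c + 9) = (c - 5)*(c + 1)*(c^2 + 6*c + 9) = (c - 5)*(c + 1)*(c + 3)*(c + 3)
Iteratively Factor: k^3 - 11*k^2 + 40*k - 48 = (k - 3)*(k^2 - 8*k + 16) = (k - 4)*(k - 3)*(k - 4)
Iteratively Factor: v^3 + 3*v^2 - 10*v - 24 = (v + 4)*(v^2 - v - 6) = (v - 3)*(v + 4)*(v + 2)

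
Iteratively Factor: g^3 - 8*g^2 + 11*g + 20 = (g - 5)*(g^2 - 3*g - 4) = (g - 5)*(g - 4)*(g + 1)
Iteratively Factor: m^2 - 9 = (m + 3)*(m - 3)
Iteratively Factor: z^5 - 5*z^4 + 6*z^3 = (z)*(z^4 - 5*z^3 + 6*z^2) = z^2*(z^3 - 5*z^2 + 6*z) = z^3*(z^2 - 5*z + 6) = z^3*(z - 3)*(z - 2)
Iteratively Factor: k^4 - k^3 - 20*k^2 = (k)*(k^3 - k^2 - 20*k) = k*(k + 4)*(k^2 - 5*k) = k^2*(k + 4)*(k - 5)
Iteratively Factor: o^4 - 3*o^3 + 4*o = (o)*(o^3 - 3*o^2 + 4) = o*(o - 2)*(o^2 - o - 2) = o*(o - 2)^2*(o + 1)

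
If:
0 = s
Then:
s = 0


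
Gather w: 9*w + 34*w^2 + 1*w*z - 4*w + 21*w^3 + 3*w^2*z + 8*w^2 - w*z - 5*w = 21*w^3 + w^2*(3*z + 42)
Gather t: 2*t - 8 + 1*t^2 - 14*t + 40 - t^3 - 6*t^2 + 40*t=-t^3 - 5*t^2 + 28*t + 32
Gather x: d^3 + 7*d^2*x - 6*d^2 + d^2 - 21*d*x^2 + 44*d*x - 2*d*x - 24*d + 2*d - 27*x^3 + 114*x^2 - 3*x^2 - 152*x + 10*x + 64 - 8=d^3 - 5*d^2 - 22*d - 27*x^3 + x^2*(111 - 21*d) + x*(7*d^2 + 42*d - 142) + 56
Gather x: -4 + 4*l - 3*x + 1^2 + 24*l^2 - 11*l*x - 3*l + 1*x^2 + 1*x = 24*l^2 + l + x^2 + x*(-11*l - 2) - 3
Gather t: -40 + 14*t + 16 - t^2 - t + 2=-t^2 + 13*t - 22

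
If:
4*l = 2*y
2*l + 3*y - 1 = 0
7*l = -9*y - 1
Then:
No Solution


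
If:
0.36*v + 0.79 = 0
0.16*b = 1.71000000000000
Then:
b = 10.69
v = -2.19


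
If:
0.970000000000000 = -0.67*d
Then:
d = -1.45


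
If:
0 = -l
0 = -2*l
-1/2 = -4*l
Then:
No Solution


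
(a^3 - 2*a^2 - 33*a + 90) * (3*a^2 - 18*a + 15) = 3*a^5 - 24*a^4 - 48*a^3 + 834*a^2 - 2115*a + 1350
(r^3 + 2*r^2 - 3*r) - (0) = r^3 + 2*r^2 - 3*r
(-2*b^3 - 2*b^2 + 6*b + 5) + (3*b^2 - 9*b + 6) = -2*b^3 + b^2 - 3*b + 11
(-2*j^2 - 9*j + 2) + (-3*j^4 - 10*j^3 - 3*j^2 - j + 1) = -3*j^4 - 10*j^3 - 5*j^2 - 10*j + 3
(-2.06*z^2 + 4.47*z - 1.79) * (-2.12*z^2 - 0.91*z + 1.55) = 4.3672*z^4 - 7.6018*z^3 - 3.4659*z^2 + 8.5574*z - 2.7745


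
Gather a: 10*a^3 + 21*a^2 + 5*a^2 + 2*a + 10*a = 10*a^3 + 26*a^2 + 12*a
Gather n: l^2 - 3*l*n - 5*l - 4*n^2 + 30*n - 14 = l^2 - 5*l - 4*n^2 + n*(30 - 3*l) - 14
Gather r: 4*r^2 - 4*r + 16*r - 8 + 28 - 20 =4*r^2 + 12*r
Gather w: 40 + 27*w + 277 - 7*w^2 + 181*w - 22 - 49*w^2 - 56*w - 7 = -56*w^2 + 152*w + 288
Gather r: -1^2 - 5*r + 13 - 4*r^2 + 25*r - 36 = -4*r^2 + 20*r - 24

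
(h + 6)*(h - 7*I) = h^2 + 6*h - 7*I*h - 42*I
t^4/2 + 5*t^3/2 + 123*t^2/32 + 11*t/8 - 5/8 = (t/2 + 1)*(t - 1/4)*(t + 5/4)*(t + 2)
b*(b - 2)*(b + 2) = b^3 - 4*b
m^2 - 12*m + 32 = (m - 8)*(m - 4)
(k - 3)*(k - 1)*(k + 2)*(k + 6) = k^4 + 4*k^3 - 17*k^2 - 24*k + 36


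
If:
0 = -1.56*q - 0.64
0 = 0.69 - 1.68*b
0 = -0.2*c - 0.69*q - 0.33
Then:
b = 0.41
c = -0.23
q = -0.41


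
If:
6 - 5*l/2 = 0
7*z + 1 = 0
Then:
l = 12/5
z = -1/7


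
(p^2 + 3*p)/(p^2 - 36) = p*(p + 3)/(p^2 - 36)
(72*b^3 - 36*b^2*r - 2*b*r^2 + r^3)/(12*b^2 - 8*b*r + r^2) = 6*b + r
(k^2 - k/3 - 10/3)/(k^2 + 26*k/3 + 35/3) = (k - 2)/(k + 7)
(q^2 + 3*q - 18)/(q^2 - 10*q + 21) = (q + 6)/(q - 7)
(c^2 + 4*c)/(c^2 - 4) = c*(c + 4)/(c^2 - 4)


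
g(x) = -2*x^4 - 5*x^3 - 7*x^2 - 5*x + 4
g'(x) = -8*x^3 - 15*x^2 - 14*x - 5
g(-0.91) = 5.15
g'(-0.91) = 1.35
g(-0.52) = 5.26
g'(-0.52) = -0.65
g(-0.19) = 4.73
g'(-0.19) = -2.83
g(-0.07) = 4.32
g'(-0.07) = -4.09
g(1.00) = -15.00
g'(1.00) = -42.00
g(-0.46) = 5.22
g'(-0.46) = -0.96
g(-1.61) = 1.33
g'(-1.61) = 12.04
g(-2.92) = -62.00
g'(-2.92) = 107.16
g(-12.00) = -33776.00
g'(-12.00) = 11827.00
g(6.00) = -3950.00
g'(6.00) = -2357.00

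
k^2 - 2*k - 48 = (k - 8)*(k + 6)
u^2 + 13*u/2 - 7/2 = (u - 1/2)*(u + 7)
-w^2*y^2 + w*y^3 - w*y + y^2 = y*(-w + y)*(w*y + 1)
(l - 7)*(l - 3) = l^2 - 10*l + 21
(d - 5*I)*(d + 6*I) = d^2 + I*d + 30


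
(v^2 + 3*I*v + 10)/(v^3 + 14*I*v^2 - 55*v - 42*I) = (v^2 + 3*I*v + 10)/(v^3 + 14*I*v^2 - 55*v - 42*I)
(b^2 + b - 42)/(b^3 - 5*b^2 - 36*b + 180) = (b + 7)/(b^2 + b - 30)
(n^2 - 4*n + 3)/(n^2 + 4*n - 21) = (n - 1)/(n + 7)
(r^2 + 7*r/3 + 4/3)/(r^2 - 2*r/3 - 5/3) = (3*r + 4)/(3*r - 5)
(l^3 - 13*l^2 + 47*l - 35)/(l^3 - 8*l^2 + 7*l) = (l - 5)/l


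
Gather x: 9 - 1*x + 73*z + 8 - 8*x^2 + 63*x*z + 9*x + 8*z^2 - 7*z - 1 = -8*x^2 + x*(63*z + 8) + 8*z^2 + 66*z + 16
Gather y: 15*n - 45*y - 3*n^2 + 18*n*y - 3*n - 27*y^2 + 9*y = -3*n^2 + 12*n - 27*y^2 + y*(18*n - 36)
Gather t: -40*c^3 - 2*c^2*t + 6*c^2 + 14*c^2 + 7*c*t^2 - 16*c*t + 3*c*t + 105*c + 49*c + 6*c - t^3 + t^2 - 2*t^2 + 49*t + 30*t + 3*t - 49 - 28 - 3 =-40*c^3 + 20*c^2 + 160*c - t^3 + t^2*(7*c - 1) + t*(-2*c^2 - 13*c + 82) - 80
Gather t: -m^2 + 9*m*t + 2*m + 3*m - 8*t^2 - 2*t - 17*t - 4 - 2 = -m^2 + 5*m - 8*t^2 + t*(9*m - 19) - 6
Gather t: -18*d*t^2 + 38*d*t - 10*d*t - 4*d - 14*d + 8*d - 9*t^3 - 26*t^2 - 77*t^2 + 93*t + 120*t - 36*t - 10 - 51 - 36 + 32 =-10*d - 9*t^3 + t^2*(-18*d - 103) + t*(28*d + 177) - 65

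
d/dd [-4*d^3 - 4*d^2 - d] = -12*d^2 - 8*d - 1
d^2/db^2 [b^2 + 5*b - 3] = 2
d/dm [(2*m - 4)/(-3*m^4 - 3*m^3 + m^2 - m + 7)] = 2*(9*m^4 - 18*m^3 - 19*m^2 + 4*m + 5)/(9*m^8 + 18*m^7 + 3*m^6 - 35*m^4 - 44*m^3 + 15*m^2 - 14*m + 49)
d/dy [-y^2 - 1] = -2*y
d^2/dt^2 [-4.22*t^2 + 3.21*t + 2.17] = -8.44000000000000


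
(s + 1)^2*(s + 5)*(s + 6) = s^4 + 13*s^3 + 53*s^2 + 71*s + 30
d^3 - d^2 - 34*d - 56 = (d - 7)*(d + 2)*(d + 4)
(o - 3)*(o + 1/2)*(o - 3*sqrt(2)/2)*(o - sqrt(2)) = o^4 - 5*sqrt(2)*o^3/2 - 5*o^3/2 + 3*o^2/2 + 25*sqrt(2)*o^2/4 - 15*o/2 + 15*sqrt(2)*o/4 - 9/2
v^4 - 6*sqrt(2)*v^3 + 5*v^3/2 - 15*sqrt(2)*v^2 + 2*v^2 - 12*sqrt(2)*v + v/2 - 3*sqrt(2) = (v + 1/2)*(v + 1)^2*(v - 6*sqrt(2))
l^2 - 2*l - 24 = (l - 6)*(l + 4)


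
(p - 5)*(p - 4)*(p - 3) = p^3 - 12*p^2 + 47*p - 60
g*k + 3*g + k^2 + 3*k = (g + k)*(k + 3)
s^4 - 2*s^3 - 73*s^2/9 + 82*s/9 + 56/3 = (s - 3)*(s - 7/3)*(s + 4/3)*(s + 2)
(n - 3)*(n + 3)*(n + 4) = n^3 + 4*n^2 - 9*n - 36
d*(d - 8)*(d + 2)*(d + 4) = d^4 - 2*d^3 - 40*d^2 - 64*d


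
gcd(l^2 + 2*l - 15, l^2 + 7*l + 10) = l + 5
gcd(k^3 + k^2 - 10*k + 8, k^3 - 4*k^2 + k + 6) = k - 2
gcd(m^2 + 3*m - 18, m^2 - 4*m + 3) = m - 3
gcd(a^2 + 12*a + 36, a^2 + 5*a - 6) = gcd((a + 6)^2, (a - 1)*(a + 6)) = a + 6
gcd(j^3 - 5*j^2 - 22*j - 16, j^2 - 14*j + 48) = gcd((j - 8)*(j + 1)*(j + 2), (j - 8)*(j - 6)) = j - 8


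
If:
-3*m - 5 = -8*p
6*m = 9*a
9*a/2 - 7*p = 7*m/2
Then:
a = -14/15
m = -7/5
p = 1/10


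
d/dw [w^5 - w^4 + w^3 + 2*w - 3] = 5*w^4 - 4*w^3 + 3*w^2 + 2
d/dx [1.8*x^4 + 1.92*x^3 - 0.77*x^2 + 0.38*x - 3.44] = 7.2*x^3 + 5.76*x^2 - 1.54*x + 0.38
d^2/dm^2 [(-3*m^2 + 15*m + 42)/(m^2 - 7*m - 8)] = 12*(-m^3 + 9*m^2 - 87*m + 227)/(m^6 - 21*m^5 + 123*m^4 - 7*m^3 - 984*m^2 - 1344*m - 512)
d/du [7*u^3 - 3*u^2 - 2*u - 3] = 21*u^2 - 6*u - 2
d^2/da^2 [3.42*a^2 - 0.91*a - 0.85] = 6.84000000000000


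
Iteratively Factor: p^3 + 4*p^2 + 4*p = (p + 2)*(p^2 + 2*p) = p*(p + 2)*(p + 2)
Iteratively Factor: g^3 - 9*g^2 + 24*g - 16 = (g - 1)*(g^2 - 8*g + 16) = (g - 4)*(g - 1)*(g - 4)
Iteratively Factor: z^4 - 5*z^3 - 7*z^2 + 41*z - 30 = (z - 1)*(z^3 - 4*z^2 - 11*z + 30) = (z - 1)*(z + 3)*(z^2 - 7*z + 10) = (z - 5)*(z - 1)*(z + 3)*(z - 2)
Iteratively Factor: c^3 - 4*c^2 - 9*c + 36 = (c - 3)*(c^2 - c - 12) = (c - 4)*(c - 3)*(c + 3)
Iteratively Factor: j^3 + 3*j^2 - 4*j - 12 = (j - 2)*(j^2 + 5*j + 6) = (j - 2)*(j + 2)*(j + 3)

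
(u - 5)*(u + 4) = u^2 - u - 20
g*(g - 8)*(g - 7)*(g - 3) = g^4 - 18*g^3 + 101*g^2 - 168*g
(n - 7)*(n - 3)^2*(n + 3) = n^4 - 10*n^3 + 12*n^2 + 90*n - 189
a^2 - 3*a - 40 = (a - 8)*(a + 5)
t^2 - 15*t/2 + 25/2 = (t - 5)*(t - 5/2)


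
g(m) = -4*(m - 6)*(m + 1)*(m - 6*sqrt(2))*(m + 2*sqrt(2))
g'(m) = -4*(m - 6)*(m + 1)*(m - 6*sqrt(2)) - 4*(m - 6)*(m + 1)*(m + 2*sqrt(2)) - 4*(m - 6)*(m - 6*sqrt(2))*(m + 2*sqrt(2)) - 4*(m + 1)*(m - 6*sqrt(2))*(m + 2*sqrt(2)) = -16*m^3 + 60*m^2 + 48*sqrt(2)*m^2 - 160*sqrt(2)*m + 240*m - 480 - 96*sqrt(2)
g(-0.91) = -44.84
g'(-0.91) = -510.30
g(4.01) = -1220.47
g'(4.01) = 463.94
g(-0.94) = -29.65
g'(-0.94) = -502.38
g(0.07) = -619.06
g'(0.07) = -614.18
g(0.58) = -922.97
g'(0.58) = -567.91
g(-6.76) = -17621.18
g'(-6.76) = 10078.01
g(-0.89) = -55.09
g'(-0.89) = -515.41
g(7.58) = 510.94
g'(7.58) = -132.38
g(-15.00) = -336162.91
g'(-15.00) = 81951.85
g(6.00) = 0.00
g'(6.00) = 614.35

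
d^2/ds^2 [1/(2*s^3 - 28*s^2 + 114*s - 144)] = (6*s^2 - 76*s + 249)/(s^7 - 36*s^6 + 534*s^5 - 4220*s^4 + 19185*s^3 - 50328*s^2 + 70848*s - 41472)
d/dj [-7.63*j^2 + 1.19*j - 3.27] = 1.19 - 15.26*j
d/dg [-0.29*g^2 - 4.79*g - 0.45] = -0.58*g - 4.79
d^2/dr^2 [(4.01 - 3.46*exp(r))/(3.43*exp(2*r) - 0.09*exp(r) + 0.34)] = (-40.706554*exp(4*r) + 187.640894*exp(3*r) + 20.496651*exp(2*r) - 18.779243*exp(r) - 0.27727)*exp(r)/(40.353607*exp(6*r) - 3.176523*exp(5*r) + 12.083547*exp(4*r) - 0.630477*exp(3*r) + 1.197786*exp(2*r) - 0.031212*exp(r) + 0.039304)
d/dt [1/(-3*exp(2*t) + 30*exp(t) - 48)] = 2*(exp(t) - 5)*exp(t)/(3*(exp(2*t) - 10*exp(t) + 16)^2)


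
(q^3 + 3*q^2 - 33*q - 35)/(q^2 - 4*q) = (q^3 + 3*q^2 - 33*q - 35)/(q*(q - 4))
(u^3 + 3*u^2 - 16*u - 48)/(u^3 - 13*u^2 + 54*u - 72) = (u^2 + 7*u + 12)/(u^2 - 9*u + 18)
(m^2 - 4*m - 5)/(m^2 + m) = (m - 5)/m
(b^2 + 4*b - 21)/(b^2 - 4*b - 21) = (-b^2 - 4*b + 21)/(-b^2 + 4*b + 21)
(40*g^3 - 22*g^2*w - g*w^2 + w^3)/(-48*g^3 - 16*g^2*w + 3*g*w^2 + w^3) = (-10*g^2 + 3*g*w + w^2)/(12*g^2 + 7*g*w + w^2)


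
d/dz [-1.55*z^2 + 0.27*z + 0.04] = 0.27 - 3.1*z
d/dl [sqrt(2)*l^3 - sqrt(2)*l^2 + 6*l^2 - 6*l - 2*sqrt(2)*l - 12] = 3*sqrt(2)*l^2 - 2*sqrt(2)*l + 12*l - 6 - 2*sqrt(2)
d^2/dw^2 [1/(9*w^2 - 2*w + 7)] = 2*(-81*w^2 + 18*w + 4*(9*w - 1)^2 - 63)/(9*w^2 - 2*w + 7)^3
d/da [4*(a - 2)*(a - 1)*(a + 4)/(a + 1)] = 8*(a^3 + 2*a^2 + a - 9)/(a^2 + 2*a + 1)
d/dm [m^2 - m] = 2*m - 1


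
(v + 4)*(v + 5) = v^2 + 9*v + 20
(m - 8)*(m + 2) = m^2 - 6*m - 16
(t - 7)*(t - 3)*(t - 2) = t^3 - 12*t^2 + 41*t - 42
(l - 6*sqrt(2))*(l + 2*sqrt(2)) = l^2 - 4*sqrt(2)*l - 24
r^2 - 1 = (r - 1)*(r + 1)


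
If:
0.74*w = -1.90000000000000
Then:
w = -2.57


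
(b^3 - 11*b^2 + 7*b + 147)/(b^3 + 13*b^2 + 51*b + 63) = (b^2 - 14*b + 49)/(b^2 + 10*b + 21)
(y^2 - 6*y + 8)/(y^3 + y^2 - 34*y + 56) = 1/(y + 7)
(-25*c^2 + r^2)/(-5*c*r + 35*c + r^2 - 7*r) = (5*c + r)/(r - 7)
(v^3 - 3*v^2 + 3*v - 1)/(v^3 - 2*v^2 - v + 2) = (v^2 - 2*v + 1)/(v^2 - v - 2)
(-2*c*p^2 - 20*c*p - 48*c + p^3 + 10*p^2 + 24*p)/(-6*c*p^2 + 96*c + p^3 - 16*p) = (-2*c*p - 12*c + p^2 + 6*p)/(-6*c*p + 24*c + p^2 - 4*p)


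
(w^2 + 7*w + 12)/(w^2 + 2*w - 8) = (w + 3)/(w - 2)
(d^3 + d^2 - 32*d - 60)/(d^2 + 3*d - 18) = (d^3 + d^2 - 32*d - 60)/(d^2 + 3*d - 18)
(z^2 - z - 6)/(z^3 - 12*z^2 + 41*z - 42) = (z + 2)/(z^2 - 9*z + 14)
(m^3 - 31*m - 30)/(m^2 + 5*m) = m - 5 - 6/m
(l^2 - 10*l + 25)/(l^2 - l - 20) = (l - 5)/(l + 4)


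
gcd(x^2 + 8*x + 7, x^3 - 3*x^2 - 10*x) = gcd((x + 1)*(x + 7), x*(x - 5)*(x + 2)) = 1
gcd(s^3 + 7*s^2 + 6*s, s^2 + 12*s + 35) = 1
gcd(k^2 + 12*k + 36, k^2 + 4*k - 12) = k + 6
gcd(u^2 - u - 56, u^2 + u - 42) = u + 7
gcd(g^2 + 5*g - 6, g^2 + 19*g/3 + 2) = g + 6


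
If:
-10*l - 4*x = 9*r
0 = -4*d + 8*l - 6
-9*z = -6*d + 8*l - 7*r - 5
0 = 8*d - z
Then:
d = z/8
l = z/16 + 3/4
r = 5*z/4 + 1/7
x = -95*z/32 - 123/56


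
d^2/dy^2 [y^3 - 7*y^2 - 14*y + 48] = 6*y - 14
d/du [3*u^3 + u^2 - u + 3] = 9*u^2 + 2*u - 1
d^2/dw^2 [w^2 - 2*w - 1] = 2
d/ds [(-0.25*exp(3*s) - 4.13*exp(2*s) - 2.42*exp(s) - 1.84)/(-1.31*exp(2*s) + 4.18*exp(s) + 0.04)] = (0.3275*exp(4*s) - 2.09*exp(3*s) - 20.4636*exp(2*s) - 5.1512*exp(s) + 7.5944)*exp(s)/(1.7161*exp(4*s) - 10.9516*exp(3*s) + 17.3676*exp(2*s) + 0.3344*exp(s) + 0.0016)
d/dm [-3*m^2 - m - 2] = -6*m - 1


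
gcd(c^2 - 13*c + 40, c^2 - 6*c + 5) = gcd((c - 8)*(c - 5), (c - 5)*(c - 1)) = c - 5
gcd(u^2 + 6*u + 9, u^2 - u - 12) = u + 3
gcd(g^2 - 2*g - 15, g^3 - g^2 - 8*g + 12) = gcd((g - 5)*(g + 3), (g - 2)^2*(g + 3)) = g + 3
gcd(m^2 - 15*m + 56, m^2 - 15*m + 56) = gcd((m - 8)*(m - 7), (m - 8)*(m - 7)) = m^2 - 15*m + 56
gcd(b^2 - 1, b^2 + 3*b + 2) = b + 1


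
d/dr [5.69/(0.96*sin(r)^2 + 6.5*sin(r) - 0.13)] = -(10.9248*sin(r) + 36.985)*cos(r)/(0.96*sin(r)^2 + 6.5*sin(r) - 0.13)^2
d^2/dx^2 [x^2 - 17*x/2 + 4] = 2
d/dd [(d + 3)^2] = 2*d + 6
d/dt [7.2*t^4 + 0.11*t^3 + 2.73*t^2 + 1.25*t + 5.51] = 28.8*t^3 + 0.33*t^2 + 5.46*t + 1.25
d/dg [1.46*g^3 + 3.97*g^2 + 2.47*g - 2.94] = 4.38*g^2 + 7.94*g + 2.47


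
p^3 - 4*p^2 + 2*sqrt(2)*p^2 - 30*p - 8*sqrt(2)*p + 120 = (p - 4)*(p - 3*sqrt(2))*(p + 5*sqrt(2))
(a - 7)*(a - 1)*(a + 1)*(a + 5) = a^4 - 2*a^3 - 36*a^2 + 2*a + 35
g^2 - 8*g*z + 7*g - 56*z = (g + 7)*(g - 8*z)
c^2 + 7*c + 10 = (c + 2)*(c + 5)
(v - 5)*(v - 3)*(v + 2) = v^3 - 6*v^2 - v + 30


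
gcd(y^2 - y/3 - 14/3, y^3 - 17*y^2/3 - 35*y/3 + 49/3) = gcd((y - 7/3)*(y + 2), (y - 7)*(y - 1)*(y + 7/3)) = 1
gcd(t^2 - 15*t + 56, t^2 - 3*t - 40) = t - 8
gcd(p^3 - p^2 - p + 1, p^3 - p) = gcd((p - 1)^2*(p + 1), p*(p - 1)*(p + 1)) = p^2 - 1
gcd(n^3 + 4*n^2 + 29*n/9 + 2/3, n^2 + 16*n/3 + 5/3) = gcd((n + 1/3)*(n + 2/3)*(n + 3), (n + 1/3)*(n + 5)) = n + 1/3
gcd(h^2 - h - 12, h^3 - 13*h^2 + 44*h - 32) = h - 4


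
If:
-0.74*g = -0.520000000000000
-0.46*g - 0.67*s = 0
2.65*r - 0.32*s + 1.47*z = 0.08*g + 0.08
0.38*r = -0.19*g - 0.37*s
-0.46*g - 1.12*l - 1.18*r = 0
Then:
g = 0.70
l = -0.41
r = 0.12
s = -0.48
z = -0.23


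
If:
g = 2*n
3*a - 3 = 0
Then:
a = 1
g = 2*n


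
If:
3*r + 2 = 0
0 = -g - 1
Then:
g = -1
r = -2/3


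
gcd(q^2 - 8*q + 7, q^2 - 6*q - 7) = q - 7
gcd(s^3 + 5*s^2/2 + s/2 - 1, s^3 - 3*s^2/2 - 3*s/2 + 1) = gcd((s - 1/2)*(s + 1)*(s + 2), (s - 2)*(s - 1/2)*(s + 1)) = s^2 + s/2 - 1/2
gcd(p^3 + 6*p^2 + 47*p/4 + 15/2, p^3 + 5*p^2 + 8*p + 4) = p + 2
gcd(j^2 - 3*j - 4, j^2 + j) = j + 1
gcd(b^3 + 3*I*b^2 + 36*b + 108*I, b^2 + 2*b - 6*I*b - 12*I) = b - 6*I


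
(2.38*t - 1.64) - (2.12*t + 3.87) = 0.26*t - 5.51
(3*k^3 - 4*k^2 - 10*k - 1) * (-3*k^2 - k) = -9*k^5 + 9*k^4 + 34*k^3 + 13*k^2 + k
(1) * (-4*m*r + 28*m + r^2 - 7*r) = -4*m*r + 28*m + r^2 - 7*r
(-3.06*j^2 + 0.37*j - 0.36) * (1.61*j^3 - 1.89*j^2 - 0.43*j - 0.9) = -4.9266*j^5 + 6.3791*j^4 + 0.0369000000000002*j^3 + 3.2753*j^2 - 0.1782*j + 0.324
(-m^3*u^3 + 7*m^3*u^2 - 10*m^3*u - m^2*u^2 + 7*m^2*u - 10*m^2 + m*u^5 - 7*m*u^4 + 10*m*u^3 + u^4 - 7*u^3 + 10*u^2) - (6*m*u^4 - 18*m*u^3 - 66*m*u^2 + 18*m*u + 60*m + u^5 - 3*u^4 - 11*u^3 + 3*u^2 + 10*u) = -m^3*u^3 + 7*m^3*u^2 - 10*m^3*u - m^2*u^2 + 7*m^2*u - 10*m^2 + m*u^5 - 13*m*u^4 + 28*m*u^3 + 66*m*u^2 - 18*m*u - 60*m - u^5 + 4*u^4 + 4*u^3 + 7*u^2 - 10*u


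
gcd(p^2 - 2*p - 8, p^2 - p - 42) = 1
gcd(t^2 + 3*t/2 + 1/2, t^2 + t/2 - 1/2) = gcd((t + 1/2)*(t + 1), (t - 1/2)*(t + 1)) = t + 1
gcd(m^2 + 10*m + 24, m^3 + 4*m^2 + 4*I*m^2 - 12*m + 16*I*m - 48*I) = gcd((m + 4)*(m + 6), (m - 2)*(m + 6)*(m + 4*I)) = m + 6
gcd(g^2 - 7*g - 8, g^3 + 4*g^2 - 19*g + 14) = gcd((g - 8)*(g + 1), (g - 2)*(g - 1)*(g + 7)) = 1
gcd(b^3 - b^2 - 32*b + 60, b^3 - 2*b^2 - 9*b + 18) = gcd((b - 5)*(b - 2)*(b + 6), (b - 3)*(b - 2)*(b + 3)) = b - 2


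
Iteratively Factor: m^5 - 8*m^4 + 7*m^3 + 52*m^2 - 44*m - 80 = (m + 1)*(m^4 - 9*m^3 + 16*m^2 + 36*m - 80) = (m + 1)*(m + 2)*(m^3 - 11*m^2 + 38*m - 40) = (m - 5)*(m + 1)*(m + 2)*(m^2 - 6*m + 8) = (m - 5)*(m - 2)*(m + 1)*(m + 2)*(m - 4)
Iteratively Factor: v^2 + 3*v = (v + 3)*(v)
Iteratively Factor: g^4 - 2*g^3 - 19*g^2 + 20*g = (g - 5)*(g^3 + 3*g^2 - 4*g) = (g - 5)*(g - 1)*(g^2 + 4*g) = g*(g - 5)*(g - 1)*(g + 4)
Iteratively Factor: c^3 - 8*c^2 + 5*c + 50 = (c - 5)*(c^2 - 3*c - 10) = (c - 5)^2*(c + 2)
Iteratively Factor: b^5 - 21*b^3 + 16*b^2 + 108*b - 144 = (b - 3)*(b^4 + 3*b^3 - 12*b^2 - 20*b + 48) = (b - 3)*(b - 2)*(b^3 + 5*b^2 - 2*b - 24) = (b - 3)*(b - 2)^2*(b^2 + 7*b + 12) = (b - 3)*(b - 2)^2*(b + 3)*(b + 4)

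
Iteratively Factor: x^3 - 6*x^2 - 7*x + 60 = (x + 3)*(x^2 - 9*x + 20) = (x - 4)*(x + 3)*(x - 5)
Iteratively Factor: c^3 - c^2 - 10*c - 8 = (c + 2)*(c^2 - 3*c - 4) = (c - 4)*(c + 2)*(c + 1)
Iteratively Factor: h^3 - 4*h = (h)*(h^2 - 4) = h*(h + 2)*(h - 2)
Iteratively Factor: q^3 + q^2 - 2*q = (q - 1)*(q^2 + 2*q) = q*(q - 1)*(q + 2)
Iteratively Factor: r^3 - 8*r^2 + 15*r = (r - 3)*(r^2 - 5*r) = r*(r - 3)*(r - 5)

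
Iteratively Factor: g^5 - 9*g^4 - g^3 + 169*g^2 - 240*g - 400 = (g + 4)*(g^4 - 13*g^3 + 51*g^2 - 35*g - 100) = (g - 5)*(g + 4)*(g^3 - 8*g^2 + 11*g + 20) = (g - 5)^2*(g + 4)*(g^2 - 3*g - 4) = (g - 5)^2*(g + 1)*(g + 4)*(g - 4)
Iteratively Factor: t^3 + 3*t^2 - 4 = (t + 2)*(t^2 + t - 2) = (t - 1)*(t + 2)*(t + 2)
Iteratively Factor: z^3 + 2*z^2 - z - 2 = (z - 1)*(z^2 + 3*z + 2) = (z - 1)*(z + 1)*(z + 2)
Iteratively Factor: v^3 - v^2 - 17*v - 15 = (v + 1)*(v^2 - 2*v - 15) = (v + 1)*(v + 3)*(v - 5)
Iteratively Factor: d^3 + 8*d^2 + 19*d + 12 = (d + 3)*(d^2 + 5*d + 4) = (d + 1)*(d + 3)*(d + 4)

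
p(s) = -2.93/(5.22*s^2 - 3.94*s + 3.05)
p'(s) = -2.93*(3.94 - 10.44*s)/(5.22*s^2 - 3.94*s + 3.05)^2 = (30.5892*s - 11.5442)/(5.22*s^2 - 3.94*s + 3.05)^2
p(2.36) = -0.13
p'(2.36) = 0.12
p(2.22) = -0.15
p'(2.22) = 0.14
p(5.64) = -0.02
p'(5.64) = 0.01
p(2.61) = -0.10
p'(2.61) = 0.09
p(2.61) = -0.10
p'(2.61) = 0.09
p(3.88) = -0.04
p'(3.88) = 0.02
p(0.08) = -1.06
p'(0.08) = -1.19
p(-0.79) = -0.31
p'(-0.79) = -0.40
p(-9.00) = -0.01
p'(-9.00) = -0.00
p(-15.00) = -0.00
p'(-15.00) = -0.00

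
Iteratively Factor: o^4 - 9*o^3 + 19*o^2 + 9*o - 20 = (o - 4)*(o^3 - 5*o^2 - o + 5) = (o - 4)*(o + 1)*(o^2 - 6*o + 5) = (o - 4)*(o - 1)*(o + 1)*(o - 5)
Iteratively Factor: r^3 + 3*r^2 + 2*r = (r + 1)*(r^2 + 2*r) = (r + 1)*(r + 2)*(r)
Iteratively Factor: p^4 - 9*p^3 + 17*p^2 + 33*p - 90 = (p + 2)*(p^3 - 11*p^2 + 39*p - 45) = (p - 3)*(p + 2)*(p^2 - 8*p + 15) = (p - 3)^2*(p + 2)*(p - 5)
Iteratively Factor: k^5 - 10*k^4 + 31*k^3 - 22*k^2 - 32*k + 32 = (k + 1)*(k^4 - 11*k^3 + 42*k^2 - 64*k + 32) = (k - 1)*(k + 1)*(k^3 - 10*k^2 + 32*k - 32) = (k - 4)*(k - 1)*(k + 1)*(k^2 - 6*k + 8) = (k - 4)^2*(k - 1)*(k + 1)*(k - 2)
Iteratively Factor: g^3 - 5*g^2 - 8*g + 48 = (g - 4)*(g^2 - g - 12) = (g - 4)*(g + 3)*(g - 4)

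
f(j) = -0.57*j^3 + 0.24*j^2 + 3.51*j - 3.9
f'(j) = -1.71*j^2 + 0.48*j + 3.51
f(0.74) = -1.40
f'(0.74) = 2.93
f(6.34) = -117.26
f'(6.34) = -62.18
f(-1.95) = -5.61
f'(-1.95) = -3.93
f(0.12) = -3.48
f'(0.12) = 3.54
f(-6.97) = 176.30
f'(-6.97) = -82.91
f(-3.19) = 5.85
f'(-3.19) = -15.42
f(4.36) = -31.28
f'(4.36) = -26.90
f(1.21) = -0.31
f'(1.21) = 1.59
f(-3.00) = 3.12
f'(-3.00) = -13.32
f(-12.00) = 973.50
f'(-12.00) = -248.49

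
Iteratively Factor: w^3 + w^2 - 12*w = (w + 4)*(w^2 - 3*w) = w*(w + 4)*(w - 3)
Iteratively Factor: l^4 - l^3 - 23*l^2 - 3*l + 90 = (l - 2)*(l^3 + l^2 - 21*l - 45) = (l - 2)*(l + 3)*(l^2 - 2*l - 15) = (l - 5)*(l - 2)*(l + 3)*(l + 3)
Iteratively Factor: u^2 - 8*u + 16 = (u - 4)*(u - 4)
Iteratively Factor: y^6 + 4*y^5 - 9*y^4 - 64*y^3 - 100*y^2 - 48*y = (y + 3)*(y^5 + y^4 - 12*y^3 - 28*y^2 - 16*y) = y*(y + 3)*(y^4 + y^3 - 12*y^2 - 28*y - 16) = y*(y + 2)*(y + 3)*(y^3 - y^2 - 10*y - 8) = y*(y + 1)*(y + 2)*(y + 3)*(y^2 - 2*y - 8) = y*(y - 4)*(y + 1)*(y + 2)*(y + 3)*(y + 2)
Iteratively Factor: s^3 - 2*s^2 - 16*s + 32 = (s + 4)*(s^2 - 6*s + 8) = (s - 2)*(s + 4)*(s - 4)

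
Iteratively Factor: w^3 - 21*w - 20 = (w + 4)*(w^2 - 4*w - 5) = (w + 1)*(w + 4)*(w - 5)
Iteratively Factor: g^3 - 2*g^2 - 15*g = (g - 5)*(g^2 + 3*g) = (g - 5)*(g + 3)*(g)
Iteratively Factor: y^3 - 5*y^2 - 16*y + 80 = (y + 4)*(y^2 - 9*y + 20) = (y - 4)*(y + 4)*(y - 5)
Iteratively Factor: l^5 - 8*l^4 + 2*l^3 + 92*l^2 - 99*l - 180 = (l - 5)*(l^4 - 3*l^3 - 13*l^2 + 27*l + 36) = (l - 5)*(l - 4)*(l^3 + l^2 - 9*l - 9) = (l - 5)*(l - 4)*(l + 1)*(l^2 - 9) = (l - 5)*(l - 4)*(l - 3)*(l + 1)*(l + 3)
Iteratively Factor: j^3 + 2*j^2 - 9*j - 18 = (j + 3)*(j^2 - j - 6) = (j - 3)*(j + 3)*(j + 2)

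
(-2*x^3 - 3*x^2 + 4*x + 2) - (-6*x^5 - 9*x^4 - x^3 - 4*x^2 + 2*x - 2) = 6*x^5 + 9*x^4 - x^3 + x^2 + 2*x + 4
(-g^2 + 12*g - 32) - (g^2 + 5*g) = -2*g^2 + 7*g - 32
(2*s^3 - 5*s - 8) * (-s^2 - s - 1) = -2*s^5 - 2*s^4 + 3*s^3 + 13*s^2 + 13*s + 8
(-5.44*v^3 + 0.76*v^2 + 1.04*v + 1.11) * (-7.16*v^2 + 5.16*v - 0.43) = 38.9504*v^5 - 33.512*v^4 - 1.1856*v^3 - 2.908*v^2 + 5.2804*v - 0.4773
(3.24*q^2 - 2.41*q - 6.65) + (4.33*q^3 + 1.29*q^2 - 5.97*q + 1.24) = 4.33*q^3 + 4.53*q^2 - 8.38*q - 5.41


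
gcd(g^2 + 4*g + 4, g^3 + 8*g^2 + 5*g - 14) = g + 2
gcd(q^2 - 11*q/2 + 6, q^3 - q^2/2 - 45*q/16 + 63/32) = q - 3/2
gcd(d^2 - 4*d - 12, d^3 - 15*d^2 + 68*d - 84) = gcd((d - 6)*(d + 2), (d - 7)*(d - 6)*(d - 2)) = d - 6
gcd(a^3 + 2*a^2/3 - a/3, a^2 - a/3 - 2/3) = 1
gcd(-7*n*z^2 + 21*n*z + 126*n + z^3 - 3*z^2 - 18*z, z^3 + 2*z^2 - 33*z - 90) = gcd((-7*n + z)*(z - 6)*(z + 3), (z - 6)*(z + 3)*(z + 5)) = z^2 - 3*z - 18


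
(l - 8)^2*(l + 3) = l^3 - 13*l^2 + 16*l + 192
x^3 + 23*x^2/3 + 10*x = x*(x + 5/3)*(x + 6)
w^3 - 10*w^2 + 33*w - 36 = (w - 4)*(w - 3)^2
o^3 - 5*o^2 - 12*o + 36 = (o - 6)*(o - 2)*(o + 3)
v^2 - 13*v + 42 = (v - 7)*(v - 6)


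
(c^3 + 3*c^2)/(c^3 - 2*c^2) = (c + 3)/(c - 2)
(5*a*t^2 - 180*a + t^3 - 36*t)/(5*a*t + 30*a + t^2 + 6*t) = t - 6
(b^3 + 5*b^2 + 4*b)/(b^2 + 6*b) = (b^2 + 5*b + 4)/(b + 6)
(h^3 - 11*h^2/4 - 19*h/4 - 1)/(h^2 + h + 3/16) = 4*(h^2 - 3*h - 4)/(4*h + 3)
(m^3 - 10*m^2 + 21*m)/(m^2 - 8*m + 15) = m*(m - 7)/(m - 5)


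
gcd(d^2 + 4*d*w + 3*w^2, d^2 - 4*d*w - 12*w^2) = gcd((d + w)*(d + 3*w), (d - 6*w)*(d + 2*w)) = 1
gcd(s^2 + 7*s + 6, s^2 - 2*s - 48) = s + 6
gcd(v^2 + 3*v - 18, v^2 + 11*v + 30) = v + 6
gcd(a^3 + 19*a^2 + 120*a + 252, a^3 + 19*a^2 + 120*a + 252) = a^3 + 19*a^2 + 120*a + 252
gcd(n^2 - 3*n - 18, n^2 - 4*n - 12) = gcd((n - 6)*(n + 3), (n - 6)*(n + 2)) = n - 6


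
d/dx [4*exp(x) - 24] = 4*exp(x)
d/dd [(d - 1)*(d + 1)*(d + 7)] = 3*d^2 + 14*d - 1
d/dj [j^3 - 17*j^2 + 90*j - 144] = 3*j^2 - 34*j + 90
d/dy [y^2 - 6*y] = 2*y - 6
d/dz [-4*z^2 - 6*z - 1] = -8*z - 6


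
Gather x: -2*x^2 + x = -2*x^2 + x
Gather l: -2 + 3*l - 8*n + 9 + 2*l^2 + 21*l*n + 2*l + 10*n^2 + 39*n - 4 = 2*l^2 + l*(21*n + 5) + 10*n^2 + 31*n + 3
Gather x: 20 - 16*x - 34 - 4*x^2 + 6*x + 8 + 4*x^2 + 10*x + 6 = 0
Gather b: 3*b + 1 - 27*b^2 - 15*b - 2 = -27*b^2 - 12*b - 1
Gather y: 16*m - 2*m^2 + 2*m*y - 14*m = -2*m^2 + 2*m*y + 2*m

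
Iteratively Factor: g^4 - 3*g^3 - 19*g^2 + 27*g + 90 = (g - 3)*(g^3 - 19*g - 30) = (g - 3)*(g + 3)*(g^2 - 3*g - 10) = (g - 5)*(g - 3)*(g + 3)*(g + 2)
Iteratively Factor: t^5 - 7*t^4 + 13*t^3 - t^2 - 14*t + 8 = (t - 4)*(t^4 - 3*t^3 + t^2 + 3*t - 2) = (t - 4)*(t + 1)*(t^3 - 4*t^2 + 5*t - 2) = (t - 4)*(t - 1)*(t + 1)*(t^2 - 3*t + 2) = (t - 4)*(t - 1)^2*(t + 1)*(t - 2)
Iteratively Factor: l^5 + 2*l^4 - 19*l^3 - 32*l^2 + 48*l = (l - 1)*(l^4 + 3*l^3 - 16*l^2 - 48*l) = (l - 1)*(l + 3)*(l^3 - 16*l) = l*(l - 1)*(l + 3)*(l^2 - 16) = l*(l - 4)*(l - 1)*(l + 3)*(l + 4)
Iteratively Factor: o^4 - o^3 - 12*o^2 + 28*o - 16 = (o + 4)*(o^3 - 5*o^2 + 8*o - 4) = (o - 2)*(o + 4)*(o^2 - 3*o + 2) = (o - 2)*(o - 1)*(o + 4)*(o - 2)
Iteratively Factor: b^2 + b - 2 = (b + 2)*(b - 1)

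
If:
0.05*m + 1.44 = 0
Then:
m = -28.80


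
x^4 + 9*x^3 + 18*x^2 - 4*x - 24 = (x - 1)*(x + 2)^2*(x + 6)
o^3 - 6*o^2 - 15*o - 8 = (o - 8)*(o + 1)^2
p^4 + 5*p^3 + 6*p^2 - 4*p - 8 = (p - 1)*(p + 2)^3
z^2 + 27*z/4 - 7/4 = (z - 1/4)*(z + 7)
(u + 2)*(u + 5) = u^2 + 7*u + 10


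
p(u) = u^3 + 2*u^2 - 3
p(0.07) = -2.99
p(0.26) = -2.85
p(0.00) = -3.00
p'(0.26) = 1.24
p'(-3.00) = 15.00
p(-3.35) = -18.15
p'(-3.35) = 20.27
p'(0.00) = 0.00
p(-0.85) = -2.17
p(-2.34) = -4.86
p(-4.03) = -35.97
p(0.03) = -3.00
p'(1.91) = 18.58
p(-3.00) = -12.00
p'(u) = 3*u^2 + 4*u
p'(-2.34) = 7.07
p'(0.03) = 0.12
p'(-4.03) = 32.60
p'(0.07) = 0.29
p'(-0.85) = -1.23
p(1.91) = 11.26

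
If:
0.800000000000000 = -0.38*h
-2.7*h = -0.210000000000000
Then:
No Solution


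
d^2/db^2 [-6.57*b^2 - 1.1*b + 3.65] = -13.1400000000000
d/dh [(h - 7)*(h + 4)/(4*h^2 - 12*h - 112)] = 0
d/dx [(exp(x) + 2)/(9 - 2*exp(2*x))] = (4*(exp(x) + 2)*exp(x) - 2*exp(2*x) + 9)*exp(x)/(2*exp(2*x) - 9)^2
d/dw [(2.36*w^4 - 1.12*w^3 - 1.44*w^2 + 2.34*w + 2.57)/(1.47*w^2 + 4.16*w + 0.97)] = (6.9384*w^5 + 27.8064*w^4 - 0.161600000000004*w^3 - 12.6894*w^2 - 10.3494*w - 8.4214)/(2.1609*w^4 + 12.2304*w^3 + 20.1574*w^2 + 8.0704*w + 0.9409)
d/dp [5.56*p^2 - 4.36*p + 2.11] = 11.12*p - 4.36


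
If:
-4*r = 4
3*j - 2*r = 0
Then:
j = -2/3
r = -1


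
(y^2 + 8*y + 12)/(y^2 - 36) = (y + 2)/(y - 6)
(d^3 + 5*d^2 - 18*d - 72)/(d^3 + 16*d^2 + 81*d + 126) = (d - 4)/(d + 7)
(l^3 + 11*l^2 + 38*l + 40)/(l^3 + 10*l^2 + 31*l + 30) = (l + 4)/(l + 3)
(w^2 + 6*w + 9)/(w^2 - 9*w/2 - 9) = 2*(w^2 + 6*w + 9)/(2*w^2 - 9*w - 18)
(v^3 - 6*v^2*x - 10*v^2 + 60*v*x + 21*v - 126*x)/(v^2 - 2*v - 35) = (v^2 - 6*v*x - 3*v + 18*x)/(v + 5)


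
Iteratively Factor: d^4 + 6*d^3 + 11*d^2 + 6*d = (d + 1)*(d^3 + 5*d^2 + 6*d) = (d + 1)*(d + 3)*(d^2 + 2*d) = (d + 1)*(d + 2)*(d + 3)*(d)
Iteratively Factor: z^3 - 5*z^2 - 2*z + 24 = (z - 3)*(z^2 - 2*z - 8) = (z - 4)*(z - 3)*(z + 2)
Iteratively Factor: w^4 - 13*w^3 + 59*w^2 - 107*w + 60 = (w - 3)*(w^3 - 10*w^2 + 29*w - 20) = (w - 4)*(w - 3)*(w^2 - 6*w + 5) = (w - 4)*(w - 3)*(w - 1)*(w - 5)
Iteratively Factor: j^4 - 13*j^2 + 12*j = (j + 4)*(j^3 - 4*j^2 + 3*j) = j*(j + 4)*(j^2 - 4*j + 3) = j*(j - 1)*(j + 4)*(j - 3)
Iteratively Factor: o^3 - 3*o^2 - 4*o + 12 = (o - 3)*(o^2 - 4) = (o - 3)*(o + 2)*(o - 2)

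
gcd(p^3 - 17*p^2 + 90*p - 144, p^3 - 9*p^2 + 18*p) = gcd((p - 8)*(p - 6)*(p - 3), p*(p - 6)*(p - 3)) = p^2 - 9*p + 18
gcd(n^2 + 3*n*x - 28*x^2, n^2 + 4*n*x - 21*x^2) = n + 7*x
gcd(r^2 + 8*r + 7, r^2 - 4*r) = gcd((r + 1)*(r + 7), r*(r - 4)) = 1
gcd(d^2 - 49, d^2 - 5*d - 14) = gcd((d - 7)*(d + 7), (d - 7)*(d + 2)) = d - 7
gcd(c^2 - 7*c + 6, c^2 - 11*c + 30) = c - 6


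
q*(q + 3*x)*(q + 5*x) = q^3 + 8*q^2*x + 15*q*x^2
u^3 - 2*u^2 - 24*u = u*(u - 6)*(u + 4)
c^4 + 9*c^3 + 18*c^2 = c^2*(c + 3)*(c + 6)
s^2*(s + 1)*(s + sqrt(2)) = s^4 + s^3 + sqrt(2)*s^3 + sqrt(2)*s^2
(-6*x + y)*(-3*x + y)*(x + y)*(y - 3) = 18*x^3*y - 54*x^3 + 9*x^2*y^2 - 27*x^2*y - 8*x*y^3 + 24*x*y^2 + y^4 - 3*y^3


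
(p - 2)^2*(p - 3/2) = p^3 - 11*p^2/2 + 10*p - 6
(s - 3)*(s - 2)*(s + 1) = s^3 - 4*s^2 + s + 6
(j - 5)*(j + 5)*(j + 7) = j^3 + 7*j^2 - 25*j - 175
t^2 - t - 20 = (t - 5)*(t + 4)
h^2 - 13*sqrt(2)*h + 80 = (h - 8*sqrt(2))*(h - 5*sqrt(2))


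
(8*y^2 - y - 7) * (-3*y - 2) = -24*y^3 - 13*y^2 + 23*y + 14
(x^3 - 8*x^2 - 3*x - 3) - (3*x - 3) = x^3 - 8*x^2 - 6*x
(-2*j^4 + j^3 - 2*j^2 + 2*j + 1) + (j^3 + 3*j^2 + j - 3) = -2*j^4 + 2*j^3 + j^2 + 3*j - 2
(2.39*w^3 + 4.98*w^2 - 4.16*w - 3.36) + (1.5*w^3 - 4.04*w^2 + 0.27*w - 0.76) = 3.89*w^3 + 0.94*w^2 - 3.89*w - 4.12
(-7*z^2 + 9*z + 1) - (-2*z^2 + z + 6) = -5*z^2 + 8*z - 5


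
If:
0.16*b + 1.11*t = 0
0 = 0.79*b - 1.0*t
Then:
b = 0.00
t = 0.00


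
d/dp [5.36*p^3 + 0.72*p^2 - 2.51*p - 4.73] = 16.08*p^2 + 1.44*p - 2.51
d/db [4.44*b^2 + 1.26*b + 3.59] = 8.88*b + 1.26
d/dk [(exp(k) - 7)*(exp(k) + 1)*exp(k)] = (3*exp(2*k) - 12*exp(k) - 7)*exp(k)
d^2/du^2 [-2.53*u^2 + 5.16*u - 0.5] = -5.06000000000000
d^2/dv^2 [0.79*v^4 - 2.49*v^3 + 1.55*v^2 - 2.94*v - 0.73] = 9.48*v^2 - 14.94*v + 3.1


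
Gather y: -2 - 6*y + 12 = 10 - 6*y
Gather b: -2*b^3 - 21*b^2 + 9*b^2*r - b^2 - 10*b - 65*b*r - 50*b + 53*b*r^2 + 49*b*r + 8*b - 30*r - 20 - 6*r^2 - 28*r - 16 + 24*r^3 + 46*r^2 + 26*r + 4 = -2*b^3 + b^2*(9*r - 22) + b*(53*r^2 - 16*r - 52) + 24*r^3 + 40*r^2 - 32*r - 32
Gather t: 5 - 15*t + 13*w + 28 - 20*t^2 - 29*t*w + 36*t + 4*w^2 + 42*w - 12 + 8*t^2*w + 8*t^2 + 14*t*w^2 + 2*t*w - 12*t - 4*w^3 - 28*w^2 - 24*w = t^2*(8*w - 12) + t*(14*w^2 - 27*w + 9) - 4*w^3 - 24*w^2 + 31*w + 21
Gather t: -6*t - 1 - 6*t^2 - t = -6*t^2 - 7*t - 1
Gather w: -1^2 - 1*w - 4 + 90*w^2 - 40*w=90*w^2 - 41*w - 5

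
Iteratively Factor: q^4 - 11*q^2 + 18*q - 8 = (q - 2)*(q^3 + 2*q^2 - 7*q + 4) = (q - 2)*(q - 1)*(q^2 + 3*q - 4) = (q - 2)*(q - 1)*(q + 4)*(q - 1)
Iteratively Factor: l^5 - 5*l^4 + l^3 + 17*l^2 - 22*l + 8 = (l - 1)*(l^4 - 4*l^3 - 3*l^2 + 14*l - 8) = (l - 1)^2*(l^3 - 3*l^2 - 6*l + 8) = (l - 4)*(l - 1)^2*(l^2 + l - 2) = (l - 4)*(l - 1)^2*(l + 2)*(l - 1)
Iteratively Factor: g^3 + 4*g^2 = (g)*(g^2 + 4*g) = g*(g + 4)*(g)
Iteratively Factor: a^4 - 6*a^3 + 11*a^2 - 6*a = (a - 2)*(a^3 - 4*a^2 + 3*a) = (a - 3)*(a - 2)*(a^2 - a) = a*(a - 3)*(a - 2)*(a - 1)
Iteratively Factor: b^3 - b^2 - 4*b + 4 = (b - 2)*(b^2 + b - 2) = (b - 2)*(b - 1)*(b + 2)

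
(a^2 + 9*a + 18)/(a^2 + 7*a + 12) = (a + 6)/(a + 4)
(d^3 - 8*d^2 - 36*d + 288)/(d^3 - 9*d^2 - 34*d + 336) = (d - 6)/(d - 7)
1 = 1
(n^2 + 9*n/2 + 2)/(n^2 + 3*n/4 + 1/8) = 4*(n + 4)/(4*n + 1)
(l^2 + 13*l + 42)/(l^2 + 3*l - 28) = (l + 6)/(l - 4)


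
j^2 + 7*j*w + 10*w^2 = (j + 2*w)*(j + 5*w)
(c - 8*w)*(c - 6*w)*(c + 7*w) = c^3 - 7*c^2*w - 50*c*w^2 + 336*w^3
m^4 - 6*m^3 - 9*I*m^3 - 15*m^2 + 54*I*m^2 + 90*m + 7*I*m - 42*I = (m - 6)*(m - 7*I)*(m - I)^2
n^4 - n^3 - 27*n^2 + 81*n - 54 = (n - 3)^2*(n - 1)*(n + 6)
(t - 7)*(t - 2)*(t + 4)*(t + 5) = t^4 - 47*t^2 - 54*t + 280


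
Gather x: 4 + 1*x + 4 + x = 2*x + 8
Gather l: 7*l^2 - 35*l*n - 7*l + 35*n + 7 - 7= 7*l^2 + l*(-35*n - 7) + 35*n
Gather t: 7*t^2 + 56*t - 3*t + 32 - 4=7*t^2 + 53*t + 28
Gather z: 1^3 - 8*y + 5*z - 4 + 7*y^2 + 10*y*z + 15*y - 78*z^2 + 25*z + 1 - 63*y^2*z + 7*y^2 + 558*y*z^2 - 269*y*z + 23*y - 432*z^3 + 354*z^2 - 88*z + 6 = 14*y^2 + 30*y - 432*z^3 + z^2*(558*y + 276) + z*(-63*y^2 - 259*y - 58) + 4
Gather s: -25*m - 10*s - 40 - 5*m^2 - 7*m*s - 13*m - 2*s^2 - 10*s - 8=-5*m^2 - 38*m - 2*s^2 + s*(-7*m - 20) - 48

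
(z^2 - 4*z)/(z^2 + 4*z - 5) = z*(z - 4)/(z^2 + 4*z - 5)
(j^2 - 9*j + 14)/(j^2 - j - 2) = (j - 7)/(j + 1)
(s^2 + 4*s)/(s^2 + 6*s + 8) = s/(s + 2)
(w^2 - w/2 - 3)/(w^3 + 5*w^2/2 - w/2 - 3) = (w - 2)/(w^2 + w - 2)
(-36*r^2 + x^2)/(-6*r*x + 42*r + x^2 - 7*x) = (6*r + x)/(x - 7)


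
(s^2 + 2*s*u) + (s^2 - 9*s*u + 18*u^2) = 2*s^2 - 7*s*u + 18*u^2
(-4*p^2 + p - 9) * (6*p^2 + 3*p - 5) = -24*p^4 - 6*p^3 - 31*p^2 - 32*p + 45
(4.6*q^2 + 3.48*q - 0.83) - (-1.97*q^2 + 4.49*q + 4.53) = 6.57*q^2 - 1.01*q - 5.36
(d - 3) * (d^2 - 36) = d^3 - 3*d^2 - 36*d + 108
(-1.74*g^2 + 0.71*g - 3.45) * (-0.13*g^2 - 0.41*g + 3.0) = 0.2262*g^4 + 0.6211*g^3 - 5.0626*g^2 + 3.5445*g - 10.35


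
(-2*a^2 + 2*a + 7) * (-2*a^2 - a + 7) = 4*a^4 - 2*a^3 - 30*a^2 + 7*a + 49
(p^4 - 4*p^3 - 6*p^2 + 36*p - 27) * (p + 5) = p^5 + p^4 - 26*p^3 + 6*p^2 + 153*p - 135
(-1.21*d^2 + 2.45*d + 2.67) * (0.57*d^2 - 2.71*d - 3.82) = -0.6897*d^4 + 4.6756*d^3 - 0.495400000000001*d^2 - 16.5947*d - 10.1994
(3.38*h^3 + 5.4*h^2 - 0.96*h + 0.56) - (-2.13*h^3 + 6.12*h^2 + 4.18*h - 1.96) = 5.51*h^3 - 0.72*h^2 - 5.14*h + 2.52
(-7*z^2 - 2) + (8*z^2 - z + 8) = z^2 - z + 6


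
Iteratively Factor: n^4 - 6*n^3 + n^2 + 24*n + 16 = (n - 4)*(n^3 - 2*n^2 - 7*n - 4) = (n - 4)^2*(n^2 + 2*n + 1) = (n - 4)^2*(n + 1)*(n + 1)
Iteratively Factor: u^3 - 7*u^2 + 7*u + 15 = (u + 1)*(u^2 - 8*u + 15) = (u - 3)*(u + 1)*(u - 5)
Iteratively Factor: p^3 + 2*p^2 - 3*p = (p - 1)*(p^2 + 3*p) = p*(p - 1)*(p + 3)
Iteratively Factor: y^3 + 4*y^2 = (y)*(y^2 + 4*y) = y^2*(y + 4)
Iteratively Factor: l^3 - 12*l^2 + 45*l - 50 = (l - 5)*(l^2 - 7*l + 10) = (l - 5)^2*(l - 2)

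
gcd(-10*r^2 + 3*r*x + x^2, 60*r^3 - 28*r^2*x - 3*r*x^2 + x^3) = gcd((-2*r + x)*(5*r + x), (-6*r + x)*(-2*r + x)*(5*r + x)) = -10*r^2 + 3*r*x + x^2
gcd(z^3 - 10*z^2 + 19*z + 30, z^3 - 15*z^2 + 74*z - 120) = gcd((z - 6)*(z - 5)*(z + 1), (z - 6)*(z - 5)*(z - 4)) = z^2 - 11*z + 30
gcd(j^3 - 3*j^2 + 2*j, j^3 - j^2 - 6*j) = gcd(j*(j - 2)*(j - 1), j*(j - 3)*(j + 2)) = j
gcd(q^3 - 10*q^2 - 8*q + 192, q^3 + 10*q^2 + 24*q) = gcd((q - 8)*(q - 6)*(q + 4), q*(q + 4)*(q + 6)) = q + 4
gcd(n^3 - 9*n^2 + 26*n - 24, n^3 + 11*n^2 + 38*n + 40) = 1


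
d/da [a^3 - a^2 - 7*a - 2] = 3*a^2 - 2*a - 7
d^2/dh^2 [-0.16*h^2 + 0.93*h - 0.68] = -0.320000000000000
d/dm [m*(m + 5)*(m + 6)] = 3*m^2 + 22*m + 30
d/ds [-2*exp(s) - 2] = -2*exp(s)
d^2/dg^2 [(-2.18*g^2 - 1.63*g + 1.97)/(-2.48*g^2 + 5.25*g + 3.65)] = (76.817504*g^3 + 45.702432*g^2 + 242.42496*g - 148.64478)/(15.252992*g^6 - 96.8688*g^5 + 137.71812*g^4 + 140.434875*g^3 - 202.689975*g^2 - 209.829375*g - 48.627125)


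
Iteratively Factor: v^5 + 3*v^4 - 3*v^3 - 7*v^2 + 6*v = (v - 1)*(v^4 + 4*v^3 + v^2 - 6*v) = (v - 1)*(v + 2)*(v^3 + 2*v^2 - 3*v) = (v - 1)*(v + 2)*(v + 3)*(v^2 - v) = (v - 1)^2*(v + 2)*(v + 3)*(v)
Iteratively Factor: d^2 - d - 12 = (d + 3)*(d - 4)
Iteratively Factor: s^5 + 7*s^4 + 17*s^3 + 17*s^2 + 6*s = (s + 1)*(s^4 + 6*s^3 + 11*s^2 + 6*s) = (s + 1)^2*(s^3 + 5*s^2 + 6*s) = (s + 1)^2*(s + 2)*(s^2 + 3*s) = s*(s + 1)^2*(s + 2)*(s + 3)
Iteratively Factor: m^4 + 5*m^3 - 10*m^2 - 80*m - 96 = (m + 4)*(m^3 + m^2 - 14*m - 24) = (m - 4)*(m + 4)*(m^2 + 5*m + 6) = (m - 4)*(m + 3)*(m + 4)*(m + 2)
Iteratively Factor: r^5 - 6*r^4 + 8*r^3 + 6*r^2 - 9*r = (r + 1)*(r^4 - 7*r^3 + 15*r^2 - 9*r) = (r - 3)*(r + 1)*(r^3 - 4*r^2 + 3*r) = (r - 3)*(r - 1)*(r + 1)*(r^2 - 3*r) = r*(r - 3)*(r - 1)*(r + 1)*(r - 3)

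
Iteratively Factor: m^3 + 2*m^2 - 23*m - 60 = (m - 5)*(m^2 + 7*m + 12) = (m - 5)*(m + 3)*(m + 4)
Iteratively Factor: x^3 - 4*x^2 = (x - 4)*(x^2) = x*(x - 4)*(x)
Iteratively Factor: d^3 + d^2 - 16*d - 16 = (d - 4)*(d^2 + 5*d + 4) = (d - 4)*(d + 4)*(d + 1)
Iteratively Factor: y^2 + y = (y)*(y + 1)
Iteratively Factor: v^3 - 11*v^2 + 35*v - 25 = (v - 5)*(v^2 - 6*v + 5) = (v - 5)*(v - 1)*(v - 5)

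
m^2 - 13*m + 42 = (m - 7)*(m - 6)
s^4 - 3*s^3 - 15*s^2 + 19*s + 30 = (s - 5)*(s - 2)*(s + 1)*(s + 3)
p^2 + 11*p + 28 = (p + 4)*(p + 7)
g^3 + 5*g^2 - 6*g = g*(g - 1)*(g + 6)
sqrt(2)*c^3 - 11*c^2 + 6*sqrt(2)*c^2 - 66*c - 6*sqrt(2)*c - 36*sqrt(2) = (c + 6)*(c - 6*sqrt(2))*(sqrt(2)*c + 1)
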